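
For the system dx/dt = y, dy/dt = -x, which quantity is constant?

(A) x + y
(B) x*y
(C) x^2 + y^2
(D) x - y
C

A first integral I satisfies dI/dt = 0 along every solution. Differentiate each option and use the equation of motion:
(A) d/dt[x + y] = y + (-x) = y - x, not identically 0
(B) d/dt[x*y] = (dx/dt)y + x(dy/dt) = y^2 - x^2, not identically 0
(C) d/dt[x^2 + y^2] = 2x*dx/dt + 2y*dy/dt = 2x*y + 2y*(-x) = 0
(D) d/dt[x - y] = y - (-x) = x + y, not identically 0

Only (C) has zero time-derivative. So x^2 + y^2 (the squared radius; trajectories are circles) is the conserved quantity.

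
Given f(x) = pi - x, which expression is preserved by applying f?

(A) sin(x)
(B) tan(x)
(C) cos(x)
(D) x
A

For f(x) = pi - x:
sin(pi - x) = sin(x), so sine is invariant under this transformation.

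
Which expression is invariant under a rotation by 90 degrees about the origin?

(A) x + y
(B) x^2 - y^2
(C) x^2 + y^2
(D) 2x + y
C

A rotation by 90 degrees sends (x, y) to (-y, x).
Substitute the transformed coordinates into each option and compare with the original:
(A) x + y  ->  (-y) + (x) = x - y   [differs from x + y: not invariant]
(B) x^2 - y^2  ->  (-y)^2 - (x)^2 = -x^2 + y^2   [differs from x^2 - y^2: not invariant]
(C) x^2 + y^2  ->  (-y)^2 + (x)^2 = x^2 + y^2   [equals x^2 + y^2: invariant]
(D) 2x + y  ->  2(-y) + (x) = x - 2y   [differs from 2x + y: not invariant]

Only option (C), x^2 + y^2, is unchanged by the transformation.
Geometrically, x^2 + y^2 is the squared distance from the origin, which every rotation about the origin preserves.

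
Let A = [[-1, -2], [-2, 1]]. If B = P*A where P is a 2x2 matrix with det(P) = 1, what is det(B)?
-5

By the multiplicative property of determinants, det(B) = det(P*A) = det(P) * det(A) = det(A),
so the determinant is invariant under multiplication by any determinant-1 matrix; we just need det(A).

det(A) = (-1)(1) - (-2)(-2) = -1 - 4 = -5

Therefore det(B) = 1 * (-5) = -5.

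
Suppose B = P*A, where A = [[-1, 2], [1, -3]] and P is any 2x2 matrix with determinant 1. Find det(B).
1

By the multiplicative property of determinants, det(B) = det(P*A) = det(P) * det(A) = det(A),
so the determinant is invariant under multiplication by any determinant-1 matrix; we just need det(A).

det(A) = (-1)(-3) - (2)(1) = 3 - 2 = 1

Therefore det(B) = 1 * 1 = 1.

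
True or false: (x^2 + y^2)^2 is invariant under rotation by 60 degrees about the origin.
True

Applying rotation by 60 degrees: x' = x*cos(60 degrees) - y*sin(60 degrees) = x/2 - sqrt(3)y/2, y' = x*sin(60 degrees) + y*cos(60 degrees) = sqrt(3)x/2 + y/2

Substituting into (x^2 + y^2)^2:
((x/2 - sqrt(3)y/2)^2 + (sqrt(3)x/2 + y/2)^2)^2
= x^4 + 2x^2y^2 + y^4 = (x^2 + y^2)^2

This equals the original expression (x^2 + y^2)^2, so it IS invariant.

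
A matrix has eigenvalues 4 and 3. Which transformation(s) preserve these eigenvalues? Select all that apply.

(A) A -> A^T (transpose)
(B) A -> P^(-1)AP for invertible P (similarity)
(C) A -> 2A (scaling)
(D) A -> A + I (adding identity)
A and B

Eigenvalues are preserved by:
1. Similarity transformations: A -> P^(-1)AP (same characteristic polynomial)
2. Transpose: A^T has the same eigenvalues as A

Eigenvalues are NOT preserved by:
- Adding identity: eigenvalues become 4+1, 3+1
- Scaling: eigenvalues become 8, 6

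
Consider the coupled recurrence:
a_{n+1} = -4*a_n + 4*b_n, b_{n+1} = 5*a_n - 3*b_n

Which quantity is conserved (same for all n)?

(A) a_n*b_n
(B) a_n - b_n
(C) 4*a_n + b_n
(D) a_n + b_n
D

Replace a_n by a_{n+1} = -4*a_n + 4*b_n and b_n by b_{n+1} = 5*a_n - 3*b_n in each option and simplify:
(A) a_n*b_n  ->  (-4*a_n + 4*b_n)*(5*a_n - 3*b_n) = -20*a_n^2 + 32*a_n*b_n - 12*b_n^2   [not conserved]
(B) a_n - b_n  ->  (-4*a_n + 4*b_n) - (5*a_n - 3*b_n) = -9*a_n + 7*b_n   [not conserved]
(C) 4*a_n + b_n  ->  4*(-4*a_n + 4*b_n) + (5*a_n - 3*b_n) = -11*a_n + 13*b_n   [not conserved]
(D) a_n + b_n  ->  (-4*a_n + 4*b_n) + (5*a_n - 3*b_n) = a_n + b_n   [conserved]

Only (D) a_n + b_n returns to itself after one step, so it is the conserved quantity.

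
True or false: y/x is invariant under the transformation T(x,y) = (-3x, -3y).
True

Substitute T(x,y) = (-3x, -3y) into the expression and compare with the original.

Original: y/x
After applying T: (-3y)/(-3x) = y/x

This is identical to the original y/x, so the expression is invariant.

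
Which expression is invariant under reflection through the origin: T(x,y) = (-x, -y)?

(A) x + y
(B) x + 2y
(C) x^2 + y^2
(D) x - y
C

The map is reflection through the origin: T(x,y) = (-x, -y).
Substitute the transformed coordinates into each option and compare with the original:
(A) x + y  ->  (-x) + (-y) = -x - y   [differs from x + y: not invariant]
(B) x + 2y  ->  (-x) + 2(-y) = -x - 2y   [differs from x + 2y: not invariant]
(C) x^2 + y^2  ->  (-x)^2 + (-y)^2 = x^2 + y^2   [equals x^2 + y^2: invariant]
(D) x - y  ->  (-x) - (-y) = -x + y   [differs from x - y: not invariant]

Only option (C), x^2 + y^2, is unchanged by the transformation.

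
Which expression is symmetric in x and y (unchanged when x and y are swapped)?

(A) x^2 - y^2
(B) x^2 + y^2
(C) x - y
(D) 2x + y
B

A symmetric expression is unchanged when the variables are permuted; here the transformation to test is the swap (x, y) -> (y, x).
Substitute the transformed coordinates into each option and compare with the original:
(A) x^2 - y^2  ->  (y)^2 - (x)^2 = -x^2 + y^2   [differs from x^2 - y^2: not invariant]
(B) x^2 + y^2  ->  (y)^2 + (x)^2 = x^2 + y^2   [equals x^2 + y^2: invariant]
(C) x - y  ->  (y) - (x) = -x + y   [differs from x - y: not invariant]
(D) 2x + y  ->  2(y) + (x) = x + 2y   [differs from 2x + y: not invariant]

Only option (B), x^2 + y^2, is unchanged by the transformation.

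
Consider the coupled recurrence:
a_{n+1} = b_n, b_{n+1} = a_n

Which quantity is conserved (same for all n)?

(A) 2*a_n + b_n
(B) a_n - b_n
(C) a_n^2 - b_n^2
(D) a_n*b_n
D

Replace a_n by a_{n+1} = b_n and b_n by b_{n+1} = a_n in each option and simplify:
(A) 2*a_n + b_n  ->  2*(b_n) + (a_n) = a_n + 2*b_n   [not conserved]
(B) a_n - b_n  ->  (b_n) - (a_n) = -a_n + b_n   [not conserved]
(C) a_n^2 - b_n^2  ->  (b_n)^2 - (a_n)^2 = -a_n^2 + b_n^2   [not conserved]
(D) a_n*b_n  ->  (b_n)*(a_n) = a_n*b_n   [conserved]

Only (D) a_n*b_n returns to itself after one step, so it is the conserved quantity.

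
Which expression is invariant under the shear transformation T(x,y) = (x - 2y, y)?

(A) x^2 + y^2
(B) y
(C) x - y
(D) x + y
B

Under the shear T(x,y) = (x - 2y, y):
Substitute the transformed coordinates into each option and compare with the original:
(A) x^2 + y^2  ->  (x - 2y)^2 + (y)^2 = x^2 - 4xy + 5y^2   [differs from x^2 + y^2: not invariant]
(B) y  ->  (y) = y   [equals y: invariant]
(C) x - y  ->  (x - 2y) - (y) = x - 3y   [differs from x - y: not invariant]
(D) x + y  ->  (x - 2y) + (y) = x - y   [differs from x + y: not invariant]

Only option (B), y, is unchanged by the transformation.
A horizontal shear moves points parallel to the x-axis, so the y-coordinate (and any function of y alone) is unchanged.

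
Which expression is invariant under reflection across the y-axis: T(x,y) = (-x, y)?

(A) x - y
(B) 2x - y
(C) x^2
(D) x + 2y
C

The map is reflection across the y-axis: T(x,y) = (-x, y).
Substitute the transformed coordinates into each option and compare with the original:
(A) x - y  ->  (-x) - (y) = -x - y   [differs from x - y: not invariant]
(B) 2x - y  ->  2(-x) - (y) = -2x - y   [differs from 2x - y: not invariant]
(C) x^2  ->  (-x)^2 = x^2   [equals x^2: invariant]
(D) x + 2y  ->  (-x) + 2(y) = -x + 2y   [differs from x + 2y: not invariant]

Only option (C), x^2, is unchanged by the transformation.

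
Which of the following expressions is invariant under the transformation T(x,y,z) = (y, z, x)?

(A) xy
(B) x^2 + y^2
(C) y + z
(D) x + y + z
D

Apply T(x,y,z) = (y, z, x) to each option, i.e. replace (x, y, z) by the transformed coordinates.
Substitute the transformed coordinates into each option and compare with the original:
(A) xy  ->  (y)(z) = yz   [differs from xy: not invariant]
(B) x^2 + y^2  ->  (y)^2 + (z)^2 = y^2 + z^2   [differs from x^2 + y^2: not invariant]
(C) y + z  ->  (z) + (x) = x + z   [differs from y + z: not invariant]
(D) x + y + z  ->  (y) + (z) + (x) = x + y + z   [equals x + y + z: invariant]

Only option (D), x + y + z, is unchanged by the transformation.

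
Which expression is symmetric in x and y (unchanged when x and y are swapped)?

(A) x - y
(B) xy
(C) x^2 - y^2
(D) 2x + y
B

A symmetric expression is unchanged when the variables are permuted; here the transformation to test is the swap (x, y) -> (y, x).
Substitute the transformed coordinates into each option and compare with the original:
(A) x - y  ->  (y) - (x) = -x + y   [differs from x - y: not invariant]
(B) xy  ->  (y)(x) = xy   [equals xy: invariant]
(C) x^2 - y^2  ->  (y)^2 - (x)^2 = -x^2 + y^2   [differs from x^2 - y^2: not invariant]
(D) 2x + y  ->  2(y) + (x) = x + 2y   [differs from 2x + y: not invariant]

Only option (B), xy, is unchanged by the transformation.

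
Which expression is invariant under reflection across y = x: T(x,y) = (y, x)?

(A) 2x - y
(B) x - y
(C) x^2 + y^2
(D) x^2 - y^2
C

The map is reflection across y = x: T(x,y) = (y, x).
Substitute the transformed coordinates into each option and compare with the original:
(A) 2x - y  ->  2(y) - (x) = -x + 2y   [differs from 2x - y: not invariant]
(B) x - y  ->  (y) - (x) = -x + y   [differs from x - y: not invariant]
(C) x^2 + y^2  ->  (y)^2 + (x)^2 = x^2 + y^2   [equals x^2 + y^2: invariant]
(D) x^2 - y^2  ->  (y)^2 - (x)^2 = -x^2 + y^2   [differs from x^2 - y^2: not invariant]

Only option (C), x^2 + y^2, is unchanged by the transformation.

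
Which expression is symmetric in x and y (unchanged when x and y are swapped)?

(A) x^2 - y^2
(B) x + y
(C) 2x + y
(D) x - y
B

A symmetric expression is unchanged when the variables are permuted; here the transformation to test is the swap (x, y) -> (y, x).
Substitute the transformed coordinates into each option and compare with the original:
(A) x^2 - y^2  ->  (y)^2 - (x)^2 = -x^2 + y^2   [differs from x^2 - y^2: not invariant]
(B) x + y  ->  (y) + (x) = x + y   [equals x + y: invariant]
(C) 2x + y  ->  2(y) + (x) = x + 2y   [differs from 2x + y: not invariant]
(D) x - y  ->  (y) - (x) = -x + y   [differs from x - y: not invariant]

Only option (B), x + y, is unchanged by the transformation.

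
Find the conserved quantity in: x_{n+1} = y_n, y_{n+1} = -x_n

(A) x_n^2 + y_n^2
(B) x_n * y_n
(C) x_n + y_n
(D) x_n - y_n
A

For the recurrence x_{n+1} = y_n, y_{n+1} = -x_n:

x_{n+1}^2 + y_{n+1}^2 = y_n^2 + (-x_n)^2 = x_n^2 + y_n^2
The sum of squares is conserved (like energy in a harmonic oscillator).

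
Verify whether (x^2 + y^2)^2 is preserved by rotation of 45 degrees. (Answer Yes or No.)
Yes

Applying rotation by 45 degrees: x' = x*cos(45 degrees) - y*sin(45 degrees) = sqrt(2)x/2 - sqrt(2)y/2, y' = x*sin(45 degrees) + y*cos(45 degrees) = sqrt(2)x/2 + sqrt(2)y/2

Substituting into (x^2 + y^2)^2:
((sqrt(2)x/2 - sqrt(2)y/2)^2 + (sqrt(2)x/2 + sqrt(2)y/2)^2)^2
= x^4 + 2x^2y^2 + y^4 = (x^2 + y^2)^2

This equals the original expression (x^2 + y^2)^2, so it IS invariant.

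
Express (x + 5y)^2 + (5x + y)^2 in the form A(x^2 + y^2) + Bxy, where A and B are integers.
26(x^2 + y^2) + 20xy

Expanding: (x + 5y)^2 = x^2 + 10xy + 25y^2
(5x + y)^2 = 25x^2 + 10xy + y^2
Sum = (1+25)(x^2+y^2) + 20xy = 26(x^2 + y^2) + 20xy
This is symmetric in x and y.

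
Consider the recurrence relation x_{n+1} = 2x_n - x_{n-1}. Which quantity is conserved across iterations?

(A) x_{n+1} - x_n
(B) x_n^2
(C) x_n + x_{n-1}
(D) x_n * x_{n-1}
A

For the recurrence x_{n+1} = 2x_n - x_{n-1}:

If x_{n+1} = 2x_n - x_{n-1}, then:
x_{n+1} - x_n = x_n - x_{n-1}
The first difference is constant throughout the sequence.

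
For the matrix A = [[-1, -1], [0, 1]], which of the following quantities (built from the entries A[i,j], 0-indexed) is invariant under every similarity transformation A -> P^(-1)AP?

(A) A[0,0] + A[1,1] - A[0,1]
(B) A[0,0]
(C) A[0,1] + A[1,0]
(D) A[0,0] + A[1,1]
D

A[0,0] + A[1,1] is the trace of A. By the cyclic property of the trace, tr(P^(-1)AP) = tr(APP^(-1)) = tr(A), so it is the same for every matrix similar to A.

The other combinations are not similarity invariants. For example, take P = [[2, 1], [1, 1]] (det P = 1), so P^(-1) = [[1, -1], [-1, 2]] and
B = P^(-1)AP = [[-4, -3], [5, 4]].
Evaluating each option on A and on B:
(A) A[0,0] + A[1,1] - A[0,1]: 1 for A, 3 for B -> changes
(B) A[0,0]: -1 for A, -4 for B -> changes
(C) A[0,1] + A[1,0]: -1 for A, 2 for B -> changes
(D) A[0,0] + A[1,1]: 0 for A, 0 for B -> unchanged

Only (D) A[0,0] + A[1,1] = 0 survives (and it does so for every P, not just this one), so it is the invariant.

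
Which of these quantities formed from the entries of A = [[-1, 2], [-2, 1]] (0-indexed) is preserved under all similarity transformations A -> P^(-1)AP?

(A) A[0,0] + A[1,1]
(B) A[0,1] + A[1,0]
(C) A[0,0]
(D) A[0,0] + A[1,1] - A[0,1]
A

A[0,0] + A[1,1] is the trace of A. By the cyclic property of the trace, tr(P^(-1)AP) = tr(APP^(-1)) = tr(A), so it is the same for every matrix similar to A.

The other combinations are not similarity invariants. For example, take P = [[1, 2], [0, 1]] (det P = 1), so P^(-1) = [[1, -2], [0, 1]] and
B = P^(-1)AP = [[3, 6], [-2, -3]].
Evaluating each option on A and on B:
(A) A[0,0] + A[1,1]: 0 for A, 0 for B -> unchanged
(B) A[0,1] + A[1,0]: 0 for A, 4 for B -> changes
(C) A[0,0]: -1 for A, 3 for B -> changes
(D) A[0,0] + A[1,1] - A[0,1]: -2 for A, -6 for B -> changes

Only (A) A[0,0] + A[1,1] = 0 survives (and it does so for every P, not just this one), so it is the invariant.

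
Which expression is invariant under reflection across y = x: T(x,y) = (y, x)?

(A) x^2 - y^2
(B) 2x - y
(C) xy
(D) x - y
C

The map is reflection across y = x: T(x,y) = (y, x).
Substitute the transformed coordinates into each option and compare with the original:
(A) x^2 - y^2  ->  (y)^2 - (x)^2 = -x^2 + y^2   [differs from x^2 - y^2: not invariant]
(B) 2x - y  ->  2(y) - (x) = -x + 2y   [differs from 2x - y: not invariant]
(C) xy  ->  (y)(x) = xy   [equals xy: invariant]
(D) x - y  ->  (y) - (x) = -x + y   [differs from x - y: not invariant]

Only option (C), xy, is unchanged by the transformation.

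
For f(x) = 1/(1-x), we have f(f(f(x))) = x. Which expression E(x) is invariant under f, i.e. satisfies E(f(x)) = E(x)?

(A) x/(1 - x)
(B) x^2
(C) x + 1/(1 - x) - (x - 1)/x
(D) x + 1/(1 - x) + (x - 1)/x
D

Replace x by f(x) = 1/(1 - x) in each option and simplify. As a quick numerical cross-check, also compare E(4) with E(f(4)) = E(-1/3).

(A) x/(1 - x)  ->  (1/(1 - x))/(1 - (1/(1 - x))) = -1/x; check: E(4) = -4/3 but E(-1/3) = -1/4.   [not invariant]
(B) x^2  ->  (1/(1 - x))^2 = (x - 1)^(-2); check: E(4) = 16 but E(-1/3) = 1/9.   [not invariant]
(C) x + 1/(1 - x) - (x - 1)/x  ->  (1/(1 - x)) + 1/(1 - (1/(1 - x))) - ((1/(1 - x)) - 1)/(1/(1 - x)) = (x^2(1 - x) - x + (x - 1)^2)/(x(x - 1)); check: E(4) = 35/12 but E(-1/3) = -43/12.   [not invariant]
(D) x + 1/(1 - x) + (x - 1)/x  ->  (1/(1 - x)) + 1/(1 - (1/(1 - x))) + ((1/(1 - x)) - 1)/(1/(1 - x)), which simplifies back to x + 1/(1 - x) + (x - 1)/x; check: E(4) = 53/12, E(-1/3) = 53/12.   [invariant]

Only (D) is unchanged. Indeed f(f(x)) = 1/(1 - 1/(1-x)) = (1-x)/(-x) = (x-1)/x, so E(x) = x + f(x) + f(f(x)) is the sum over the whole 3-cycle; applying f just permutes the three terms cyclically (x -> f(x) -> f(f(x)) -> x), leaving the sum unchanged.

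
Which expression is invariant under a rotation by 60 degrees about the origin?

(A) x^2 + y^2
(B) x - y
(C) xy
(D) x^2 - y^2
A

A rotation by 60 degrees sends (x, y) to (x/2 - sqrt(3)y/2, sqrt(3)x/2 + y/2).
Substitute the transformed coordinates into each option and compare with the original:
(A) x^2 + y^2  ->  (x/2 - sqrt(3)y/2)^2 + (sqrt(3)x/2 + y/2)^2 = x^2 + y^2   [equals x^2 + y^2: invariant]
(B) x - y  ->  (x/2 - sqrt(3)y/2) - (sqrt(3)x/2 + y/2) = -sqrt(3)x/2 + x/2 - sqrt(3)y/2 - y/2   [differs from x - y: not invariant]
(C) xy  ->  (x/2 - sqrt(3)y/2)(sqrt(3)x/2 + y/2) = sqrt(3)x^2/4 - xy/2 - sqrt(3)y^2/4   [differs from xy: not invariant]
(D) x^2 - y^2  ->  (x/2 - sqrt(3)y/2)^2 - (sqrt(3)x/2 + y/2)^2 = -x^2/2 - sqrt(3)xy + y^2/2   [differs from x^2 - y^2: not invariant]

Only option (A), x^2 + y^2, is unchanged by the transformation.
Geometrically, x^2 + y^2 is the squared distance from the origin, which every rotation about the origin preserves.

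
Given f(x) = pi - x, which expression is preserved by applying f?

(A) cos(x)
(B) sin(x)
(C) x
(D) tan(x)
B

For f(x) = pi - x:
sin(pi - x) = sin(x), so sine is invariant under this transformation.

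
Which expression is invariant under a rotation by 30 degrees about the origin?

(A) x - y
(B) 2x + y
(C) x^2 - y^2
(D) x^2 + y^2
D

A rotation by 30 degrees sends (x, y) to (sqrt(3)x/2 - y/2, x/2 + sqrt(3)y/2).
Substitute the transformed coordinates into each option and compare with the original:
(A) x - y  ->  (sqrt(3)x/2 - y/2) - (x/2 + sqrt(3)y/2) = -x/2 + sqrt(3)x/2 - sqrt(3)y/2 - y/2   [differs from x - y: not invariant]
(B) 2x + y  ->  2(sqrt(3)x/2 - y/2) + (x/2 + sqrt(3)y/2) = x/2 + sqrt(3)x - y + sqrt(3)y/2   [differs from 2x + y: not invariant]
(C) x^2 - y^2  ->  (sqrt(3)x/2 - y/2)^2 - (x/2 + sqrt(3)y/2)^2 = x^2/2 - sqrt(3)xy - y^2/2   [differs from x^2 - y^2: not invariant]
(D) x^2 + y^2  ->  (sqrt(3)x/2 - y/2)^2 + (x/2 + sqrt(3)y/2)^2 = x^2 + y^2   [equals x^2 + y^2: invariant]

Only option (D), x^2 + y^2, is unchanged by the transformation.
Geometrically, x^2 + y^2 is the squared distance from the origin, which every rotation about the origin preserves.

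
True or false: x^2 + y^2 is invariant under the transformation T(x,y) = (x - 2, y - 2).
False

Substitute T(x,y) = (x - 2, y - 2) into the expression and compare with the original.

Original: x^2 + y^2
After applying T: (x - 2)^2 + (y - 2)^2 = x^2 - 4x + y^2 - 4y + 8

This differs from the original x^2 + y^2 (difference: -4x - 4y + 8), so the expression is NOT invariant.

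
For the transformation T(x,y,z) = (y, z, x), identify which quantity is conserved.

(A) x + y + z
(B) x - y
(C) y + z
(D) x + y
A

Apply T(x,y,z) = (y, z, x) to each option, i.e. replace (x, y, z) by the transformed coordinates.
Substitute the transformed coordinates into each option and compare with the original:
(A) x + y + z  ->  (y) + (z) + (x) = x + y + z   [equals x + y + z: invariant]
(B) x - y  ->  (y) - (z) = y - z   [differs from x - y: not invariant]
(C) y + z  ->  (z) + (x) = x + z   [differs from y + z: not invariant]
(D) x + y  ->  (y) + (z) = y + z   [differs from x + y: not invariant]

Only option (A), x + y + z, is unchanged by the transformation.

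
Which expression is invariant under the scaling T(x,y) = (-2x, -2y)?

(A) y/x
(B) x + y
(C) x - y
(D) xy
A

Under the uniform scaling T(x,y) = (-2x, -2y):
Substitute the transformed coordinates into each option and compare with the original:
(A) y/x  ->  (-2y)/(-2x) = y/x   [equals y/x: invariant]
(B) x + y  ->  (-2x) + (-2y) = -2x - 2y   [differs from x + y: not invariant]
(C) x - y  ->  (-2x) - (-2y) = -2x + 2y   [differs from x - y: not invariant]
(D) xy  ->  (-2x)(-2y) = 4xy   [differs from xy: not invariant]

Only option (A), y/x, is unchanged by the transformation.
The common factor -2 cancels in a ratio of coordinates, while sums, products and sums of squares pick up factors of -2 or 4.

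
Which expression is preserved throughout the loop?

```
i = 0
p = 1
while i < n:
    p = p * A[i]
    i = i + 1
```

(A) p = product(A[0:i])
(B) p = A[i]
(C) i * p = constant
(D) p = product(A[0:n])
A

A loop invariant must hold before the first iteration and be re-established by every execution of the body.

(A) p = product(A[0:i]): Initially i = 0 and p = 1 = product of the empty slice A[0:0]. If p = product(A[0:i]) holds at the top of an iteration, the body sets p to product(A[0:i]) * A[i] = product(A[0:i+1]) and then i to i+1, so the property is restored. At exit i = n, giving p = product(A[0:n]).

The other options fail:
(B) p = A[i]: after the first iteration p = A[0] but i = 1; in general p is a product of several elements, not a single one.
(C) i * p = constant: initially i * p = 0, but after one iteration it is 1 * A[0], which is nonzero in general.
(D) p = product(A[0:n]): false before the loop (p = 1, not the full product) -- it only becomes true at exit.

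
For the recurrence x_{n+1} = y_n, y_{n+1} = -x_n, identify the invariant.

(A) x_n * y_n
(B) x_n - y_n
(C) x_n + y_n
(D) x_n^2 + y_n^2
D

For the recurrence x_{n+1} = y_n, y_{n+1} = -x_n:

x_{n+1}^2 + y_{n+1}^2 = y_n^2 + (-x_n)^2 = x_n^2 + y_n^2
The sum of squares is conserved (like energy in a harmonic oscillator).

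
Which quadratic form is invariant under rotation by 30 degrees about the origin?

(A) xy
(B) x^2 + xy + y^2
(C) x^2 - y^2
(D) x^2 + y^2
D

Rotation by 30 degrees sends (x, y) to (sqrt(3)x/2 - y/2, x/2 + sqrt(3)y/2).
Substitute the transformed coordinates into each option and compare with the original:
(A) xy  ->  (sqrt(3)x/2 - y/2)(x/2 + sqrt(3)y/2) = sqrt(3)x^2/4 + xy/2 - sqrt(3)y^2/4   [differs from xy: not invariant]
(B) x^2 + xy + y^2  ->  (sqrt(3)x/2 - y/2)^2 + (sqrt(3)x/2 - y/2)(x/2 + sqrt(3)y/2) + (x/2 + sqrt(3)y/2)^2 = sqrt(3)x^2/4 + x^2 + xy/2 - sqrt(3)y^2/4 + y^2   [differs from x^2 + xy + y^2: not invariant]
(C) x^2 - y^2  ->  (sqrt(3)x/2 - y/2)^2 - (x/2 + sqrt(3)y/2)^2 = x^2/2 - sqrt(3)xy - y^2/2   [differs from x^2 - y^2: not invariant]
(D) x^2 + y^2  ->  (sqrt(3)x/2 - y/2)^2 + (x/2 + sqrt(3)y/2)^2 = x^2 + y^2   [equals x^2 + y^2: invariant]

Only option (D), x^2 + y^2, is unchanged by the transformation.
x^2 + y^2 is the squared distance from the origin, which rotations preserve.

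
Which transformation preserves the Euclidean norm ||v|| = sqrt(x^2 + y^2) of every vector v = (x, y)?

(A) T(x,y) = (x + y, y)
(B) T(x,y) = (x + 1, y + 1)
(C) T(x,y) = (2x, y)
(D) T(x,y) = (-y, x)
D

A transformation preserves a norm if ||T(v)|| = ||v|| for every v; a single vector where the norm changes rules an option out.

(A) T(x,y) = (x + y, y): v = (0, 1) has norm sqrt((0)^2 + (1)^2) = 1, but T(v) = (1, 1) has norm sqrt(2) -- not preserved.
(B) T(x,y) = (x + 1, y + 1): v = (1, 0) has norm sqrt((1)^2 + (0)^2) = 1, but T(v) = (2, 1) has norm sqrt(5) -- not preserved.
(C) T(x,y) = (2x, y): v = (1, 0) has norm sqrt((1)^2 + (0)^2) = 1, but T(v) = (2, 0) has norm 2 -- not preserved.
(D) T(x,y) = (-y, x): preserves the norm -- it is an orthogonal map (a rotation/reflection), and (-y)^2 + (x)^2 simplifies to x^2 + y^2.

Therefore the answer is (D).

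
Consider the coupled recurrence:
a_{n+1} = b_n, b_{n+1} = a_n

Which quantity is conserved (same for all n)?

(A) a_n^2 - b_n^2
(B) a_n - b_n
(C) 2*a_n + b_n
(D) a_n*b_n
D

Replace a_n by a_{n+1} = b_n and b_n by b_{n+1} = a_n in each option and simplify:
(A) a_n^2 - b_n^2  ->  (b_n)^2 - (a_n)^2 = -a_n^2 + b_n^2   [not conserved]
(B) a_n - b_n  ->  (b_n) - (a_n) = -a_n + b_n   [not conserved]
(C) 2*a_n + b_n  ->  2*(b_n) + (a_n) = a_n + 2*b_n   [not conserved]
(D) a_n*b_n  ->  (b_n)*(a_n) = a_n*b_n   [conserved]

Only (D) a_n*b_n returns to itself after one step, so it is the conserved quantity.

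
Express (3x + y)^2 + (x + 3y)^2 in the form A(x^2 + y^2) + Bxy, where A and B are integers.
10(x^2 + y^2) + 12xy

Expanding: (3x + y)^2 = 9x^2 + 6xy + y^2
(x + 3y)^2 = x^2 + 6xy + 9y^2
Sum = (9+1)(x^2+y^2) + 12xy = 10(x^2 + y^2) + 12xy
This is symmetric in x and y.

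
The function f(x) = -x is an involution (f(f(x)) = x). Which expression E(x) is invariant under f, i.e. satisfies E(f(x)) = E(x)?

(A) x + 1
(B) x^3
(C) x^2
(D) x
C

Replace x by f(x) = -x in each option and simplify. As a quick numerical cross-check, also compare E(4) with E(f(4)) = E(-4).

(A) x + 1  ->  (-x) + 1 = 1 - x; check: E(4) = 5 but E(-4) = -3.   [not invariant]
(B) x^3  ->  (-x)^3 = -x^3; check: E(4) = 64 but E(-4) = -64.   [not invariant]
(C) x^2  ->  (-x)^2, which simplifies back to x^2; check: E(4) = 16, E(-4) = 16.   [invariant]
(D) x  ->  (-x) = -x; check: E(4) = 4 but E(-4) = -4.   [not invariant]

Only (C) is unchanged. E is symmetric under swapping x with f(x) = -x, which is exactly what an involution does.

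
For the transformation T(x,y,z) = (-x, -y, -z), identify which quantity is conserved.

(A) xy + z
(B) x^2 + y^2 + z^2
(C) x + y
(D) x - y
B

Apply T(x,y,z) = (-x, -y, -z) to each option, i.e. replace (x, y, z) by the transformed coordinates.
Substitute the transformed coordinates into each option and compare with the original:
(A) xy + z  ->  (-x)(-y) + (-z) = xy - z   [differs from xy + z: not invariant]
(B) x^2 + y^2 + z^2  ->  (-x)^2 + (-y)^2 + (-z)^2 = x^2 + y^2 + z^2   [equals x^2 + y^2 + z^2: invariant]
(C) x + y  ->  (-x) + (-y) = -x - y   [differs from x + y: not invariant]
(D) x - y  ->  (-x) - (-y) = -x + y   [differs from x - y: not invariant]

Only option (B), x^2 + y^2 + z^2, is unchanged by the transformation.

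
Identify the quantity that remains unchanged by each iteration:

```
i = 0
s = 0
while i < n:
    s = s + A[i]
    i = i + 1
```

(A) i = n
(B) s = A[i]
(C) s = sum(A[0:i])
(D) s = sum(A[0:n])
C

A loop invariant must hold before the first iteration and be re-established by every execution of the body.

(C) s = sum(A[0:i]): Initially i = 0 and s = 0 = sum of the empty slice A[0:0]. If s = sum(A[0:i]) holds at the top of an iteration, the body sets s to sum(A[0:i]) + A[i] = sum(A[0:i+1]) and then i to i+1, so s = sum(A[0:i]) holds again. At exit i = n, giving s = sum(A[0:n]).

The other options fail:
(A) i = n: false initially (i = 0); it is the exit condition, not an invariant.
(B) s = A[i]: after the first iteration s = A[0] but i = 1, so s = A[i] compares s with the wrong element (and fails in general).
(D) s = sum(A[0:n]): false before the loop (s = 0, not the full sum) -- it only becomes true at exit.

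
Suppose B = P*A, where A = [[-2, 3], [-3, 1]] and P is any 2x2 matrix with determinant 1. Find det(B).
7

By the multiplicative property of determinants, det(B) = det(P*A) = det(P) * det(A) = det(A),
so the determinant is invariant under multiplication by any determinant-1 matrix; we just need det(A).

det(A) = (-2)(1) - (3)(-3) = -2 - (-9) = 7

Therefore det(B) = 1 * 7 = 7.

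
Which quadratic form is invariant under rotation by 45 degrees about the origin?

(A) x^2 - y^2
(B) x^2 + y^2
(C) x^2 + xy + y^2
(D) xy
B

Rotation by 45 degrees sends (x, y) to (sqrt(2)x/2 - sqrt(2)y/2, sqrt(2)x/2 + sqrt(2)y/2).
Substitute the transformed coordinates into each option and compare with the original:
(A) x^2 - y^2  ->  (sqrt(2)x/2 - sqrt(2)y/2)^2 - (sqrt(2)x/2 + sqrt(2)y/2)^2 = -2xy   [differs from x^2 - y^2: not invariant]
(B) x^2 + y^2  ->  (sqrt(2)x/2 - sqrt(2)y/2)^2 + (sqrt(2)x/2 + sqrt(2)y/2)^2 = x^2 + y^2   [equals x^2 + y^2: invariant]
(C) x^2 + xy + y^2  ->  (sqrt(2)x/2 - sqrt(2)y/2)^2 + (sqrt(2)x/2 - sqrt(2)y/2)(sqrt(2)x/2 + sqrt(2)y/2) + (sqrt(2)x/2 + sqrt(2)y/2)^2 = 3x^2/2 + y^2/2   [differs from x^2 + xy + y^2: not invariant]
(D) xy  ->  (sqrt(2)x/2 - sqrt(2)y/2)(sqrt(2)x/2 + sqrt(2)y/2) = x^2/2 - y^2/2   [differs from xy: not invariant]

Only option (B), x^2 + y^2, is unchanged by the transformation.
x^2 + y^2 is the squared distance from the origin, which rotations preserve.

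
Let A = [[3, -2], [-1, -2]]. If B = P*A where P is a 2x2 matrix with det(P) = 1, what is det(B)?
-8

By the multiplicative property of determinants, det(B) = det(P*A) = det(P) * det(A) = det(A),
so the determinant is invariant under multiplication by any determinant-1 matrix; we just need det(A).

det(A) = (3)(-2) - (-2)(-1) = -6 - 2 = -8

Therefore det(B) = 1 * (-8) = -8.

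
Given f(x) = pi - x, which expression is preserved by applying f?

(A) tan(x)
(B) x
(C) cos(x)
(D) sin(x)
D

For f(x) = pi - x:
sin(pi - x) = sin(x), so sine is invariant under this transformation.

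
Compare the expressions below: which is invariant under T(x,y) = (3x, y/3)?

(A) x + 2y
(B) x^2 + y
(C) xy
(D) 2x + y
C

An expression E(x,y) is invariant under T if E(T(x,y)) = E(x,y). Here T(x,y) = (3x, y/3).
Substitute the transformed coordinates into each option and compare with the original:
(A) x + 2y  ->  (3x) + 2(y/3) = 3x + 2y/3   [differs from x + 2y: not invariant]
(B) x^2 + y  ->  (3x)^2 + (y/3) = 9x^2 + y/3   [differs from x^2 + y: not invariant]
(C) xy  ->  (3x)(y/3) = xy   [equals xy: invariant]
(D) 2x + y  ->  2(3x) + (y/3) = 6x + y/3   [differs from 2x + y: not invariant]

Only option (C), xy, is unchanged by the transformation.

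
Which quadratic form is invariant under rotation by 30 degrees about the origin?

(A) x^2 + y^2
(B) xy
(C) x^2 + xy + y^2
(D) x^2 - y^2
A

Rotation by 30 degrees sends (x, y) to (sqrt(3)x/2 - y/2, x/2 + sqrt(3)y/2).
Substitute the transformed coordinates into each option and compare with the original:
(A) x^2 + y^2  ->  (sqrt(3)x/2 - y/2)^2 + (x/2 + sqrt(3)y/2)^2 = x^2 + y^2   [equals x^2 + y^2: invariant]
(B) xy  ->  (sqrt(3)x/2 - y/2)(x/2 + sqrt(3)y/2) = sqrt(3)x^2/4 + xy/2 - sqrt(3)y^2/4   [differs from xy: not invariant]
(C) x^2 + xy + y^2  ->  (sqrt(3)x/2 - y/2)^2 + (sqrt(3)x/2 - y/2)(x/2 + sqrt(3)y/2) + (x/2 + sqrt(3)y/2)^2 = sqrt(3)x^2/4 + x^2 + xy/2 - sqrt(3)y^2/4 + y^2   [differs from x^2 + xy + y^2: not invariant]
(D) x^2 - y^2  ->  (sqrt(3)x/2 - y/2)^2 - (x/2 + sqrt(3)y/2)^2 = x^2/2 - sqrt(3)xy - y^2/2   [differs from x^2 - y^2: not invariant]

Only option (A), x^2 + y^2, is unchanged by the transformation.
x^2 + y^2 is the squared distance from the origin, which rotations preserve.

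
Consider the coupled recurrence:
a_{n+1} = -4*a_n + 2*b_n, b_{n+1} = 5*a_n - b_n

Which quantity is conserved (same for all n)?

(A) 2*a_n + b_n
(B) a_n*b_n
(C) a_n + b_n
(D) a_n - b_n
C

Replace a_n by a_{n+1} = -4*a_n + 2*b_n and b_n by b_{n+1} = 5*a_n - b_n in each option and simplify:
(A) 2*a_n + b_n  ->  2*(-4*a_n + 2*b_n) + (5*a_n - b_n) = -3*a_n + 3*b_n   [not conserved]
(B) a_n*b_n  ->  (-4*a_n + 2*b_n)*(5*a_n - b_n) = -20*a_n^2 + 14*a_n*b_n - 2*b_n^2   [not conserved]
(C) a_n + b_n  ->  (-4*a_n + 2*b_n) + (5*a_n - b_n) = a_n + b_n   [conserved]
(D) a_n - b_n  ->  (-4*a_n + 2*b_n) - (5*a_n - b_n) = -9*a_n + 3*b_n   [not conserved]

Only (C) a_n + b_n returns to itself after one step, so it is the conserved quantity.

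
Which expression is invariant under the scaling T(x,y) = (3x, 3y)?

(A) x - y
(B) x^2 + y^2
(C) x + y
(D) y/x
D

Under the uniform scaling T(x,y) = (3x, 3y):
Substitute the transformed coordinates into each option and compare with the original:
(A) x - y  ->  (3x) - (3y) = 3x - 3y   [differs from x - y: not invariant]
(B) x^2 + y^2  ->  (3x)^2 + (3y)^2 = 9x^2 + 9y^2   [differs from x^2 + y^2: not invariant]
(C) x + y  ->  (3x) + (3y) = 3x + 3y   [differs from x + y: not invariant]
(D) y/x  ->  (3y)/(3x) = y/x   [equals y/x: invariant]

Only option (D), y/x, is unchanged by the transformation.
The common factor 3 cancels in a ratio of coordinates, while sums, products and sums of squares pick up factors of 3 or 9.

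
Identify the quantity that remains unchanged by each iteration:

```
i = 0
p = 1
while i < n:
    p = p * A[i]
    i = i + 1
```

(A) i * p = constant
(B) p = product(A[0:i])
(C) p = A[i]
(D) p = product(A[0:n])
B

A loop invariant must hold before the first iteration and be re-established by every execution of the body.

(B) p = product(A[0:i]): Initially i = 0 and p = 1 = product of the empty slice A[0:0]. If p = product(A[0:i]) holds at the top of an iteration, the body sets p to product(A[0:i]) * A[i] = product(A[0:i+1]) and then i to i+1, so the property is restored. At exit i = n, giving p = product(A[0:n]).

The other options fail:
(A) i * p = constant: initially i * p = 0, but after one iteration it is 1 * A[0], which is nonzero in general.
(C) p = A[i]: after the first iteration p = A[0] but i = 1; in general p is a product of several elements, not a single one.
(D) p = product(A[0:n]): false before the loop (p = 1, not the full product) -- it only becomes true at exit.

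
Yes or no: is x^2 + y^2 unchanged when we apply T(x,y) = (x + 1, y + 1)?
No

Substitute T(x,y) = (x + 1, y + 1) into the expression and compare with the original.

Original: x^2 + y^2
After applying T: (x + 1)^2 + (y + 1)^2 = x^2 + 2x + y^2 + 2y + 2

This differs from the original x^2 + y^2 (difference: 2x + 2y + 2), so the expression is NOT invariant.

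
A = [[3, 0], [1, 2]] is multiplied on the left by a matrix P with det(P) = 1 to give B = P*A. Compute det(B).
6

By the multiplicative property of determinants, det(B) = det(P*A) = det(P) * det(A) = det(A),
so the determinant is invariant under multiplication by any determinant-1 matrix; we just need det(A).

det(A) = (3)(2) - (0)(1) = 6 - 0 = 6

Therefore det(B) = 1 * 6 = 6.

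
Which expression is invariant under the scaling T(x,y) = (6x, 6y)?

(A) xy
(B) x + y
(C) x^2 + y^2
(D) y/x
D

Under the uniform scaling T(x,y) = (6x, 6y):
Substitute the transformed coordinates into each option and compare with the original:
(A) xy  ->  (6x)(6y) = 36xy   [differs from xy: not invariant]
(B) x + y  ->  (6x) + (6y) = 6x + 6y   [differs from x + y: not invariant]
(C) x^2 + y^2  ->  (6x)^2 + (6y)^2 = 36x^2 + 36y^2   [differs from x^2 + y^2: not invariant]
(D) y/x  ->  (6y)/(6x) = y/x   [equals y/x: invariant]

Only option (D), y/x, is unchanged by the transformation.
The common factor 6 cancels in a ratio of coordinates, while sums, products and sums of squares pick up factors of 6 or 36.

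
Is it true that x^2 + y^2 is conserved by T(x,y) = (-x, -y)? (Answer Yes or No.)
Yes

Substitute T(x,y) = (-x, -y) into the expression and compare with the original.

Original: x^2 + y^2
After applying T: (-x)^2 + (-y)^2 = x^2 + y^2

This is identical to the original x^2 + y^2, so the expression is invariant.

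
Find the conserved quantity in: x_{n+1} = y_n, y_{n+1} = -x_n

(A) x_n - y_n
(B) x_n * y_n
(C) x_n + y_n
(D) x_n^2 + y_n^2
D

For the recurrence x_{n+1} = y_n, y_{n+1} = -x_n:

x_{n+1}^2 + y_{n+1}^2 = y_n^2 + (-x_n)^2 = x_n^2 + y_n^2
The sum of squares is conserved (like energy in a harmonic oscillator).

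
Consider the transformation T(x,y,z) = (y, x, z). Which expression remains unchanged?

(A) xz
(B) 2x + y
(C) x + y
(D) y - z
C

Apply T(x,y,z) = (y, x, z) to each option, i.e. replace (x, y, z) by the transformed coordinates.
Substitute the transformed coordinates into each option and compare with the original:
(A) xz  ->  (y)(z) = yz   [differs from xz: not invariant]
(B) 2x + y  ->  2(y) + (x) = x + 2y   [differs from 2x + y: not invariant]
(C) x + y  ->  (y) + (x) = x + y   [equals x + y: invariant]
(D) y - z  ->  (x) - (z) = x - z   [differs from y - z: not invariant]

Only option (C), x + y, is unchanged by the transformation.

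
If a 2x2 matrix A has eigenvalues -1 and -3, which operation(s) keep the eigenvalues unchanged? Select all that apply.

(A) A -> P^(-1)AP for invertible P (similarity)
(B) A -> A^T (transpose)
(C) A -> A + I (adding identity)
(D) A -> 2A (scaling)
A and B

Eigenvalues are preserved by:
1. Similarity transformations: A -> P^(-1)AP (same characteristic polynomial)
2. Transpose: A^T has the same eigenvalues as A

Eigenvalues are NOT preserved by:
- Adding identity: eigenvalues become -1+1, -3+1
- Scaling: eigenvalues become -2, -6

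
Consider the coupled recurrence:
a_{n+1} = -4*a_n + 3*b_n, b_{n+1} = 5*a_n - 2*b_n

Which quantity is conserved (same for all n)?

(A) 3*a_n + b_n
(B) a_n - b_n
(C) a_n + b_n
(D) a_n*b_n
C

Replace a_n by a_{n+1} = -4*a_n + 3*b_n and b_n by b_{n+1} = 5*a_n - 2*b_n in each option and simplify:
(A) 3*a_n + b_n  ->  3*(-4*a_n + 3*b_n) + (5*a_n - 2*b_n) = -7*a_n + 7*b_n   [not conserved]
(B) a_n - b_n  ->  (-4*a_n + 3*b_n) - (5*a_n - 2*b_n) = -9*a_n + 5*b_n   [not conserved]
(C) a_n + b_n  ->  (-4*a_n + 3*b_n) + (5*a_n - 2*b_n) = a_n + b_n   [conserved]
(D) a_n*b_n  ->  (-4*a_n + 3*b_n)*(5*a_n - 2*b_n) = -20*a_n^2 + 23*a_n*b_n - 6*b_n^2   [not conserved]

Only (C) a_n + b_n returns to itself after one step, so it is the conserved quantity.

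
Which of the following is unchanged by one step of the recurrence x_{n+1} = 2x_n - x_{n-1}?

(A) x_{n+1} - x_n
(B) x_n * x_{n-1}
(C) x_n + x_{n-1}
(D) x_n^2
A

For the recurrence x_{n+1} = 2x_n - x_{n-1}:

If x_{n+1} = 2x_n - x_{n-1}, then:
x_{n+1} - x_n = x_n - x_{n-1}
The first difference is constant throughout the sequence.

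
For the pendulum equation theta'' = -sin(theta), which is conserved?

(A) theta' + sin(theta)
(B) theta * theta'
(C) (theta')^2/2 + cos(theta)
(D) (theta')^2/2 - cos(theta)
D

A first integral I satisfies dI/dt = 0 along every solution. Differentiate each option and use the equation of motion:
(A) d/dt[theta' + sin(theta)] = theta'' + cos(theta) theta' = -sin(theta) + theta' cos(theta), not identically 0
(B) d/dt[theta * theta'] = (theta')^2 + theta theta'' = (theta')^2 - theta sin(theta), not identically 0
(C) d/dt[(theta')^2/2 + cos(theta)] = theta' theta'' - sin(theta) theta' = -2 theta' sin(theta), not identically 0
(D) d/dt[(theta')^2/2 - cos(theta)] = theta' theta'' + sin(theta) theta' = theta'(-sin(theta)) + theta' sin(theta) = 0

Only (D) has zero time-derivative. This is the total energy: kinetic (theta')^2/2 plus potential -cos(theta).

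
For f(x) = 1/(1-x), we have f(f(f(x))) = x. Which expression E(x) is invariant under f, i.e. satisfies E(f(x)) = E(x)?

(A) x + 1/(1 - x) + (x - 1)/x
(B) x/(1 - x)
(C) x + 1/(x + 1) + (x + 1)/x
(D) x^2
A

Replace x by f(x) = 1/(1 - x) in each option and simplify. As a quick numerical cross-check, also compare E(4) with E(f(4)) = E(-1/3).

(A) x + 1/(1 - x) + (x - 1)/x  ->  (1/(1 - x)) + 1/(1 - (1/(1 - x))) + ((1/(1 - x)) - 1)/(1/(1 - x)), which simplifies back to x + 1/(1 - x) + (x - 1)/x; check: E(4) = 53/12, E(-1/3) = 53/12.   [invariant]
(B) x/(1 - x)  ->  (1/(1 - x))/(1 - (1/(1 - x))) = -1/x; check: E(4) = -4/3 but E(-1/3) = -1/4.   [not invariant]
(C) x + 1/(x + 1) + (x + 1)/x  ->  (1/(1 - x)) + 1/((1/(1 - x)) + 1) + ((1/(1 - x)) + 1)/(1/(1 - x)) = (-x^3 + 6x^2 - 11x + 7)/(x^2 - 3x + 2); check: E(4) = 109/20 but E(-1/3) = -5/6.   [not invariant]
(D) x^2  ->  (1/(1 - x))^2 = (x - 1)^(-2); check: E(4) = 16 but E(-1/3) = 1/9.   [not invariant]

Only (A) is unchanged. Indeed f(f(x)) = 1/(1 - 1/(1-x)) = (1-x)/(-x) = (x-1)/x, so E(x) = x + f(x) + f(f(x)) is the sum over the whole 3-cycle; applying f just permutes the three terms cyclically (x -> f(x) -> f(f(x)) -> x), leaving the sum unchanged.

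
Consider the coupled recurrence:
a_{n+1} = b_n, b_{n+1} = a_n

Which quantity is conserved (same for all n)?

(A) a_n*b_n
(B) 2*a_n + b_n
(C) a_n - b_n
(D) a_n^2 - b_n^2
A

Replace a_n by a_{n+1} = b_n and b_n by b_{n+1} = a_n in each option and simplify:
(A) a_n*b_n  ->  (b_n)*(a_n) = a_n*b_n   [conserved]
(B) 2*a_n + b_n  ->  2*(b_n) + (a_n) = a_n + 2*b_n   [not conserved]
(C) a_n - b_n  ->  (b_n) - (a_n) = -a_n + b_n   [not conserved]
(D) a_n^2 - b_n^2  ->  (b_n)^2 - (a_n)^2 = -a_n^2 + b_n^2   [not conserved]

Only (A) a_n*b_n returns to itself after one step, so it is the conserved quantity.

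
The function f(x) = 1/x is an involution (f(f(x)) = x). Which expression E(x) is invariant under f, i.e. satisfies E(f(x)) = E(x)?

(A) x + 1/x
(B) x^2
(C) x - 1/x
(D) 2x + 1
A

Replace x by f(x) = 1/x in each option and simplify. As a quick numerical cross-check, also compare E(3) with E(f(3)) = E(1/3).

(A) x + 1/x  ->  (1/x) + 1/(1/x), which simplifies back to x + 1/x; check: E(3) = 10/3, E(1/3) = 10/3.   [invariant]
(B) x^2  ->  (1/x)^2 = x^(-2); check: E(3) = 9 but E(1/3) = 1/9.   [not invariant]
(C) x - 1/x  ->  (1/x) - 1/(1/x) = -x + 1/x; check: E(3) = 8/3 but E(1/3) = -8/3.   [not invariant]
(D) 2x + 1  ->  2(1/x) + 1 = (x + 2)/x; check: E(3) = 7 but E(1/3) = 5/3.   [not invariant]

Only (A) is unchanged. E is symmetric under swapping x with f(x) = 1/x, which is exactly what an involution does.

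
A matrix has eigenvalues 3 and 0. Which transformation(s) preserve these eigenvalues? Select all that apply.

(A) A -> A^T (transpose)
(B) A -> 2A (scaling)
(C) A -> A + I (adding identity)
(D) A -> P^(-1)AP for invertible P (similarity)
A and D

Eigenvalues are preserved by:
1. Similarity transformations: A -> P^(-1)AP (same characteristic polynomial)
2. Transpose: A^T has the same eigenvalues as A

Eigenvalues are NOT preserved by:
- Adding identity: eigenvalues become 3+1, 0+1
- Scaling: eigenvalues become 6, 0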